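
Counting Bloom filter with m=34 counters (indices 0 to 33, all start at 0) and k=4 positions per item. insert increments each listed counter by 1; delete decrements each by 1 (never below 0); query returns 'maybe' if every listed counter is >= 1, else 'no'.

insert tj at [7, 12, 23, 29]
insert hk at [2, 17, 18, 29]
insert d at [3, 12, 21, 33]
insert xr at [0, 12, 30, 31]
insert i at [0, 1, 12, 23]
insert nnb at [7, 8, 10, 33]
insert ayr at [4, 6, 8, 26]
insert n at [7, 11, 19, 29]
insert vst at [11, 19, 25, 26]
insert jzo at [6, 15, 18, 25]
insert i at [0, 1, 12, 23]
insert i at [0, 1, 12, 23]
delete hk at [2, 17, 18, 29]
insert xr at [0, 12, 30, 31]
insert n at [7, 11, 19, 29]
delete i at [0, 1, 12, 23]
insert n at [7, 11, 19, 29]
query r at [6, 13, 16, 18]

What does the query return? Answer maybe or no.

Step 1: insert tj at [7, 12, 23, 29] -> counters=[0,0,0,0,0,0,0,1,0,0,0,0,1,0,0,0,0,0,0,0,0,0,0,1,0,0,0,0,0,1,0,0,0,0]
Step 2: insert hk at [2, 17, 18, 29] -> counters=[0,0,1,0,0,0,0,1,0,0,0,0,1,0,0,0,0,1,1,0,0,0,0,1,0,0,0,0,0,2,0,0,0,0]
Step 3: insert d at [3, 12, 21, 33] -> counters=[0,0,1,1,0,0,0,1,0,0,0,0,2,0,0,0,0,1,1,0,0,1,0,1,0,0,0,0,0,2,0,0,0,1]
Step 4: insert xr at [0, 12, 30, 31] -> counters=[1,0,1,1,0,0,0,1,0,0,0,0,3,0,0,0,0,1,1,0,0,1,0,1,0,0,0,0,0,2,1,1,0,1]
Step 5: insert i at [0, 1, 12, 23] -> counters=[2,1,1,1,0,0,0,1,0,0,0,0,4,0,0,0,0,1,1,0,0,1,0,2,0,0,0,0,0,2,1,1,0,1]
Step 6: insert nnb at [7, 8, 10, 33] -> counters=[2,1,1,1,0,0,0,2,1,0,1,0,4,0,0,0,0,1,1,0,0,1,0,2,0,0,0,0,0,2,1,1,0,2]
Step 7: insert ayr at [4, 6, 8, 26] -> counters=[2,1,1,1,1,0,1,2,2,0,1,0,4,0,0,0,0,1,1,0,0,1,0,2,0,0,1,0,0,2,1,1,0,2]
Step 8: insert n at [7, 11, 19, 29] -> counters=[2,1,1,1,1,0,1,3,2,0,1,1,4,0,0,0,0,1,1,1,0,1,0,2,0,0,1,0,0,3,1,1,0,2]
Step 9: insert vst at [11, 19, 25, 26] -> counters=[2,1,1,1,1,0,1,3,2,0,1,2,4,0,0,0,0,1,1,2,0,1,0,2,0,1,2,0,0,3,1,1,0,2]
Step 10: insert jzo at [6, 15, 18, 25] -> counters=[2,1,1,1,1,0,2,3,2,0,1,2,4,0,0,1,0,1,2,2,0,1,0,2,0,2,2,0,0,3,1,1,0,2]
Step 11: insert i at [0, 1, 12, 23] -> counters=[3,2,1,1,1,0,2,3,2,0,1,2,5,0,0,1,0,1,2,2,0,1,0,3,0,2,2,0,0,3,1,1,0,2]
Step 12: insert i at [0, 1, 12, 23] -> counters=[4,3,1,1,1,0,2,3,2,0,1,2,6,0,0,1,0,1,2,2,0,1,0,4,0,2,2,0,0,3,1,1,0,2]
Step 13: delete hk at [2, 17, 18, 29] -> counters=[4,3,0,1,1,0,2,3,2,0,1,2,6,0,0,1,0,0,1,2,0,1,0,4,0,2,2,0,0,2,1,1,0,2]
Step 14: insert xr at [0, 12, 30, 31] -> counters=[5,3,0,1,1,0,2,3,2,0,1,2,7,0,0,1,0,0,1,2,0,1,0,4,0,2,2,0,0,2,2,2,0,2]
Step 15: insert n at [7, 11, 19, 29] -> counters=[5,3,0,1,1,0,2,4,2,0,1,3,7,0,0,1,0,0,1,3,0,1,0,4,0,2,2,0,0,3,2,2,0,2]
Step 16: delete i at [0, 1, 12, 23] -> counters=[4,2,0,1,1,0,2,4,2,0,1,3,6,0,0,1,0,0,1,3,0,1,0,3,0,2,2,0,0,3,2,2,0,2]
Step 17: insert n at [7, 11, 19, 29] -> counters=[4,2,0,1,1,0,2,5,2,0,1,4,6,0,0,1,0,0,1,4,0,1,0,3,0,2,2,0,0,4,2,2,0,2]
Query r: check counters[6]=2 counters[13]=0 counters[16]=0 counters[18]=1 -> no

Answer: no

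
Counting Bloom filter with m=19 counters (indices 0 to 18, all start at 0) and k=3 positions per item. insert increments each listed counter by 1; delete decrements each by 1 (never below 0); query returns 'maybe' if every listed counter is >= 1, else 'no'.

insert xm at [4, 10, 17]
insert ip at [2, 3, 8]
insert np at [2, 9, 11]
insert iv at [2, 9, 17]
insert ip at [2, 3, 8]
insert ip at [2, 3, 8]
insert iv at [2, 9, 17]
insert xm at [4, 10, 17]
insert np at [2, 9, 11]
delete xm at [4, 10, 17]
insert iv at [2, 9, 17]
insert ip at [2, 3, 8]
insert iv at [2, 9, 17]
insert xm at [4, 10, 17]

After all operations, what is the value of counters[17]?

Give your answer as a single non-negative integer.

Answer: 6

Derivation:
Step 1: insert xm at [4, 10, 17] -> counters=[0,0,0,0,1,0,0,0,0,0,1,0,0,0,0,0,0,1,0]
Step 2: insert ip at [2, 3, 8] -> counters=[0,0,1,1,1,0,0,0,1,0,1,0,0,0,0,0,0,1,0]
Step 3: insert np at [2, 9, 11] -> counters=[0,0,2,1,1,0,0,0,1,1,1,1,0,0,0,0,0,1,0]
Step 4: insert iv at [2, 9, 17] -> counters=[0,0,3,1,1,0,0,0,1,2,1,1,0,0,0,0,0,2,0]
Step 5: insert ip at [2, 3, 8] -> counters=[0,0,4,2,1,0,0,0,2,2,1,1,0,0,0,0,0,2,0]
Step 6: insert ip at [2, 3, 8] -> counters=[0,0,5,3,1,0,0,0,3,2,1,1,0,0,0,0,0,2,0]
Step 7: insert iv at [2, 9, 17] -> counters=[0,0,6,3,1,0,0,0,3,3,1,1,0,0,0,0,0,3,0]
Step 8: insert xm at [4, 10, 17] -> counters=[0,0,6,3,2,0,0,0,3,3,2,1,0,0,0,0,0,4,0]
Step 9: insert np at [2, 9, 11] -> counters=[0,0,7,3,2,0,0,0,3,4,2,2,0,0,0,0,0,4,0]
Step 10: delete xm at [4, 10, 17] -> counters=[0,0,7,3,1,0,0,0,3,4,1,2,0,0,0,0,0,3,0]
Step 11: insert iv at [2, 9, 17] -> counters=[0,0,8,3,1,0,0,0,3,5,1,2,0,0,0,0,0,4,0]
Step 12: insert ip at [2, 3, 8] -> counters=[0,0,9,4,1,0,0,0,4,5,1,2,0,0,0,0,0,4,0]
Step 13: insert iv at [2, 9, 17] -> counters=[0,0,10,4,1,0,0,0,4,6,1,2,0,0,0,0,0,5,0]
Step 14: insert xm at [4, 10, 17] -> counters=[0,0,10,4,2,0,0,0,4,6,2,2,0,0,0,0,0,6,0]
Final counters=[0,0,10,4,2,0,0,0,4,6,2,2,0,0,0,0,0,6,0] -> counters[17]=6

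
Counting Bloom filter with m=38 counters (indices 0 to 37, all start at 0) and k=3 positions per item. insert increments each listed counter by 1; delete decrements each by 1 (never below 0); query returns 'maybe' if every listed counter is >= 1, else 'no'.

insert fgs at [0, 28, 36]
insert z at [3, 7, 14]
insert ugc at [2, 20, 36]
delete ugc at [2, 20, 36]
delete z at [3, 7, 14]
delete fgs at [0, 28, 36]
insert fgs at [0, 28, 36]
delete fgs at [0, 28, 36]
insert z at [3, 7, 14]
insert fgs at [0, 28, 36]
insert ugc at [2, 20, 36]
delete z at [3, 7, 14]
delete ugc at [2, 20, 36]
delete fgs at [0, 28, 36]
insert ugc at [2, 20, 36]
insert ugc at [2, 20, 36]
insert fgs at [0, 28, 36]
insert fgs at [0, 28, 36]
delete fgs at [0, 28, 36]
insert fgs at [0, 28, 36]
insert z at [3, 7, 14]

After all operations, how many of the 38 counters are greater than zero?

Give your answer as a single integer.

Step 1: insert fgs at [0, 28, 36] -> counters=[1,0,0,0,0,0,0,0,0,0,0,0,0,0,0,0,0,0,0,0,0,0,0,0,0,0,0,0,1,0,0,0,0,0,0,0,1,0]
Step 2: insert z at [3, 7, 14] -> counters=[1,0,0,1,0,0,0,1,0,0,0,0,0,0,1,0,0,0,0,0,0,0,0,0,0,0,0,0,1,0,0,0,0,0,0,0,1,0]
Step 3: insert ugc at [2, 20, 36] -> counters=[1,0,1,1,0,0,0,1,0,0,0,0,0,0,1,0,0,0,0,0,1,0,0,0,0,0,0,0,1,0,0,0,0,0,0,0,2,0]
Step 4: delete ugc at [2, 20, 36] -> counters=[1,0,0,1,0,0,0,1,0,0,0,0,0,0,1,0,0,0,0,0,0,0,0,0,0,0,0,0,1,0,0,0,0,0,0,0,1,0]
Step 5: delete z at [3, 7, 14] -> counters=[1,0,0,0,0,0,0,0,0,0,0,0,0,0,0,0,0,0,0,0,0,0,0,0,0,0,0,0,1,0,0,0,0,0,0,0,1,0]
Step 6: delete fgs at [0, 28, 36] -> counters=[0,0,0,0,0,0,0,0,0,0,0,0,0,0,0,0,0,0,0,0,0,0,0,0,0,0,0,0,0,0,0,0,0,0,0,0,0,0]
Step 7: insert fgs at [0, 28, 36] -> counters=[1,0,0,0,0,0,0,0,0,0,0,0,0,0,0,0,0,0,0,0,0,0,0,0,0,0,0,0,1,0,0,0,0,0,0,0,1,0]
Step 8: delete fgs at [0, 28, 36] -> counters=[0,0,0,0,0,0,0,0,0,0,0,0,0,0,0,0,0,0,0,0,0,0,0,0,0,0,0,0,0,0,0,0,0,0,0,0,0,0]
Step 9: insert z at [3, 7, 14] -> counters=[0,0,0,1,0,0,0,1,0,0,0,0,0,0,1,0,0,0,0,0,0,0,0,0,0,0,0,0,0,0,0,0,0,0,0,0,0,0]
Step 10: insert fgs at [0, 28, 36] -> counters=[1,0,0,1,0,0,0,1,0,0,0,0,0,0,1,0,0,0,0,0,0,0,0,0,0,0,0,0,1,0,0,0,0,0,0,0,1,0]
Step 11: insert ugc at [2, 20, 36] -> counters=[1,0,1,1,0,0,0,1,0,0,0,0,0,0,1,0,0,0,0,0,1,0,0,0,0,0,0,0,1,0,0,0,0,0,0,0,2,0]
Step 12: delete z at [3, 7, 14] -> counters=[1,0,1,0,0,0,0,0,0,0,0,0,0,0,0,0,0,0,0,0,1,0,0,0,0,0,0,0,1,0,0,0,0,0,0,0,2,0]
Step 13: delete ugc at [2, 20, 36] -> counters=[1,0,0,0,0,0,0,0,0,0,0,0,0,0,0,0,0,0,0,0,0,0,0,0,0,0,0,0,1,0,0,0,0,0,0,0,1,0]
Step 14: delete fgs at [0, 28, 36] -> counters=[0,0,0,0,0,0,0,0,0,0,0,0,0,0,0,0,0,0,0,0,0,0,0,0,0,0,0,0,0,0,0,0,0,0,0,0,0,0]
Step 15: insert ugc at [2, 20, 36] -> counters=[0,0,1,0,0,0,0,0,0,0,0,0,0,0,0,0,0,0,0,0,1,0,0,0,0,0,0,0,0,0,0,0,0,0,0,0,1,0]
Step 16: insert ugc at [2, 20, 36] -> counters=[0,0,2,0,0,0,0,0,0,0,0,0,0,0,0,0,0,0,0,0,2,0,0,0,0,0,0,0,0,0,0,0,0,0,0,0,2,0]
Step 17: insert fgs at [0, 28, 36] -> counters=[1,0,2,0,0,0,0,0,0,0,0,0,0,0,0,0,0,0,0,0,2,0,0,0,0,0,0,0,1,0,0,0,0,0,0,0,3,0]
Step 18: insert fgs at [0, 28, 36] -> counters=[2,0,2,0,0,0,0,0,0,0,0,0,0,0,0,0,0,0,0,0,2,0,0,0,0,0,0,0,2,0,0,0,0,0,0,0,4,0]
Step 19: delete fgs at [0, 28, 36] -> counters=[1,0,2,0,0,0,0,0,0,0,0,0,0,0,0,0,0,0,0,0,2,0,0,0,0,0,0,0,1,0,0,0,0,0,0,0,3,0]
Step 20: insert fgs at [0, 28, 36] -> counters=[2,0,2,0,0,0,0,0,0,0,0,0,0,0,0,0,0,0,0,0,2,0,0,0,0,0,0,0,2,0,0,0,0,0,0,0,4,0]
Step 21: insert z at [3, 7, 14] -> counters=[2,0,2,1,0,0,0,1,0,0,0,0,0,0,1,0,0,0,0,0,2,0,0,0,0,0,0,0,2,0,0,0,0,0,0,0,4,0]
Final counters=[2,0,2,1,0,0,0,1,0,0,0,0,0,0,1,0,0,0,0,0,2,0,0,0,0,0,0,0,2,0,0,0,0,0,0,0,4,0] -> 8 nonzero

Answer: 8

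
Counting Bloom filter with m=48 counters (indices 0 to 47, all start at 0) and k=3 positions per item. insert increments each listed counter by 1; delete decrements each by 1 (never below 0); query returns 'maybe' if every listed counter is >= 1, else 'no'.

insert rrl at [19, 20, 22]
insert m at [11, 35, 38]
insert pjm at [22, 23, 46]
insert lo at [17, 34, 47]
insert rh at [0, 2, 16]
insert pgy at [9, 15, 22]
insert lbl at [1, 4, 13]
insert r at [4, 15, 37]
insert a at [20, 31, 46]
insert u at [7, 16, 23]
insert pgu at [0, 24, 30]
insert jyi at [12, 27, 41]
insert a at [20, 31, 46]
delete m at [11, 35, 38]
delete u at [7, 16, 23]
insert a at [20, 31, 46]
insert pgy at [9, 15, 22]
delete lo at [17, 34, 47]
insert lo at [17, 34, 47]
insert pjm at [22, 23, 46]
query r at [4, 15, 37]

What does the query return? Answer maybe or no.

Answer: maybe

Derivation:
Step 1: insert rrl at [19, 20, 22] -> counters=[0,0,0,0,0,0,0,0,0,0,0,0,0,0,0,0,0,0,0,1,1,0,1,0,0,0,0,0,0,0,0,0,0,0,0,0,0,0,0,0,0,0,0,0,0,0,0,0]
Step 2: insert m at [11, 35, 38] -> counters=[0,0,0,0,0,0,0,0,0,0,0,1,0,0,0,0,0,0,0,1,1,0,1,0,0,0,0,0,0,0,0,0,0,0,0,1,0,0,1,0,0,0,0,0,0,0,0,0]
Step 3: insert pjm at [22, 23, 46] -> counters=[0,0,0,0,0,0,0,0,0,0,0,1,0,0,0,0,0,0,0,1,1,0,2,1,0,0,0,0,0,0,0,0,0,0,0,1,0,0,1,0,0,0,0,0,0,0,1,0]
Step 4: insert lo at [17, 34, 47] -> counters=[0,0,0,0,0,0,0,0,0,0,0,1,0,0,0,0,0,1,0,1,1,0,2,1,0,0,0,0,0,0,0,0,0,0,1,1,0,0,1,0,0,0,0,0,0,0,1,1]
Step 5: insert rh at [0, 2, 16] -> counters=[1,0,1,0,0,0,0,0,0,0,0,1,0,0,0,0,1,1,0,1,1,0,2,1,0,0,0,0,0,0,0,0,0,0,1,1,0,0,1,0,0,0,0,0,0,0,1,1]
Step 6: insert pgy at [9, 15, 22] -> counters=[1,0,1,0,0,0,0,0,0,1,0,1,0,0,0,1,1,1,0,1,1,0,3,1,0,0,0,0,0,0,0,0,0,0,1,1,0,0,1,0,0,0,0,0,0,0,1,1]
Step 7: insert lbl at [1, 4, 13] -> counters=[1,1,1,0,1,0,0,0,0,1,0,1,0,1,0,1,1,1,0,1,1,0,3,1,0,0,0,0,0,0,0,0,0,0,1,1,0,0,1,0,0,0,0,0,0,0,1,1]
Step 8: insert r at [4, 15, 37] -> counters=[1,1,1,0,2,0,0,0,0,1,0,1,0,1,0,2,1,1,0,1,1,0,3,1,0,0,0,0,0,0,0,0,0,0,1,1,0,1,1,0,0,0,0,0,0,0,1,1]
Step 9: insert a at [20, 31, 46] -> counters=[1,1,1,0,2,0,0,0,0,1,0,1,0,1,0,2,1,1,0,1,2,0,3,1,0,0,0,0,0,0,0,1,0,0,1,1,0,1,1,0,0,0,0,0,0,0,2,1]
Step 10: insert u at [7, 16, 23] -> counters=[1,1,1,0,2,0,0,1,0,1,0,1,0,1,0,2,2,1,0,1,2,0,3,2,0,0,0,0,0,0,0,1,0,0,1,1,0,1,1,0,0,0,0,0,0,0,2,1]
Step 11: insert pgu at [0, 24, 30] -> counters=[2,1,1,0,2,0,0,1,0,1,0,1,0,1,0,2,2,1,0,1,2,0,3,2,1,0,0,0,0,0,1,1,0,0,1,1,0,1,1,0,0,0,0,0,0,0,2,1]
Step 12: insert jyi at [12, 27, 41] -> counters=[2,1,1,0,2,0,0,1,0,1,0,1,1,1,0,2,2,1,0,1,2,0,3,2,1,0,0,1,0,0,1,1,0,0,1,1,0,1,1,0,0,1,0,0,0,0,2,1]
Step 13: insert a at [20, 31, 46] -> counters=[2,1,1,0,2,0,0,1,0,1,0,1,1,1,0,2,2,1,0,1,3,0,3,2,1,0,0,1,0,0,1,2,0,0,1,1,0,1,1,0,0,1,0,0,0,0,3,1]
Step 14: delete m at [11, 35, 38] -> counters=[2,1,1,0,2,0,0,1,0,1,0,0,1,1,0,2,2,1,0,1,3,0,3,2,1,0,0,1,0,0,1,2,0,0,1,0,0,1,0,0,0,1,0,0,0,0,3,1]
Step 15: delete u at [7, 16, 23] -> counters=[2,1,1,0,2,0,0,0,0,1,0,0,1,1,0,2,1,1,0,1,3,0,3,1,1,0,0,1,0,0,1,2,0,0,1,0,0,1,0,0,0,1,0,0,0,0,3,1]
Step 16: insert a at [20, 31, 46] -> counters=[2,1,1,0,2,0,0,0,0,1,0,0,1,1,0,2,1,1,0,1,4,0,3,1,1,0,0,1,0,0,1,3,0,0,1,0,0,1,0,0,0,1,0,0,0,0,4,1]
Step 17: insert pgy at [9, 15, 22] -> counters=[2,1,1,0,2,0,0,0,0,2,0,0,1,1,0,3,1,1,0,1,4,0,4,1,1,0,0,1,0,0,1,3,0,0,1,0,0,1,0,0,0,1,0,0,0,0,4,1]
Step 18: delete lo at [17, 34, 47] -> counters=[2,1,1,0,2,0,0,0,0,2,0,0,1,1,0,3,1,0,0,1,4,0,4,1,1,0,0,1,0,0,1,3,0,0,0,0,0,1,0,0,0,1,0,0,0,0,4,0]
Step 19: insert lo at [17, 34, 47] -> counters=[2,1,1,0,2,0,0,0,0,2,0,0,1,1,0,3,1,1,0,1,4,0,4,1,1,0,0,1,0,0,1,3,0,0,1,0,0,1,0,0,0,1,0,0,0,0,4,1]
Step 20: insert pjm at [22, 23, 46] -> counters=[2,1,1,0,2,0,0,0,0,2,0,0,1,1,0,3,1,1,0,1,4,0,5,2,1,0,0,1,0,0,1,3,0,0,1,0,0,1,0,0,0,1,0,0,0,0,5,1]
Query r: check counters[4]=2 counters[15]=3 counters[37]=1 -> maybe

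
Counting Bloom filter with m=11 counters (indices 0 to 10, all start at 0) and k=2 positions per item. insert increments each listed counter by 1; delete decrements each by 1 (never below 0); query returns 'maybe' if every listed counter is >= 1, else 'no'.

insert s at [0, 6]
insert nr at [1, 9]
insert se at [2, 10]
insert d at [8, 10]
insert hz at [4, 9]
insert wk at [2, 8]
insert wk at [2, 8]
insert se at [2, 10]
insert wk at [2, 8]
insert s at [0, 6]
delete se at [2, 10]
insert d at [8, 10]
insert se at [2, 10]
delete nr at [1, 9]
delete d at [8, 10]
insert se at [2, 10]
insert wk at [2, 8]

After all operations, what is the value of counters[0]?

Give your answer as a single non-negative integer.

Answer: 2

Derivation:
Step 1: insert s at [0, 6] -> counters=[1,0,0,0,0,0,1,0,0,0,0]
Step 2: insert nr at [1, 9] -> counters=[1,1,0,0,0,0,1,0,0,1,0]
Step 3: insert se at [2, 10] -> counters=[1,1,1,0,0,0,1,0,0,1,1]
Step 4: insert d at [8, 10] -> counters=[1,1,1,0,0,0,1,0,1,1,2]
Step 5: insert hz at [4, 9] -> counters=[1,1,1,0,1,0,1,0,1,2,2]
Step 6: insert wk at [2, 8] -> counters=[1,1,2,0,1,0,1,0,2,2,2]
Step 7: insert wk at [2, 8] -> counters=[1,1,3,0,1,0,1,0,3,2,2]
Step 8: insert se at [2, 10] -> counters=[1,1,4,0,1,0,1,0,3,2,3]
Step 9: insert wk at [2, 8] -> counters=[1,1,5,0,1,0,1,0,4,2,3]
Step 10: insert s at [0, 6] -> counters=[2,1,5,0,1,0,2,0,4,2,3]
Step 11: delete se at [2, 10] -> counters=[2,1,4,0,1,0,2,0,4,2,2]
Step 12: insert d at [8, 10] -> counters=[2,1,4,0,1,0,2,0,5,2,3]
Step 13: insert se at [2, 10] -> counters=[2,1,5,0,1,0,2,0,5,2,4]
Step 14: delete nr at [1, 9] -> counters=[2,0,5,0,1,0,2,0,5,1,4]
Step 15: delete d at [8, 10] -> counters=[2,0,5,0,1,0,2,0,4,1,3]
Step 16: insert se at [2, 10] -> counters=[2,0,6,0,1,0,2,0,4,1,4]
Step 17: insert wk at [2, 8] -> counters=[2,0,7,0,1,0,2,0,5,1,4]
Final counters=[2,0,7,0,1,0,2,0,5,1,4] -> counters[0]=2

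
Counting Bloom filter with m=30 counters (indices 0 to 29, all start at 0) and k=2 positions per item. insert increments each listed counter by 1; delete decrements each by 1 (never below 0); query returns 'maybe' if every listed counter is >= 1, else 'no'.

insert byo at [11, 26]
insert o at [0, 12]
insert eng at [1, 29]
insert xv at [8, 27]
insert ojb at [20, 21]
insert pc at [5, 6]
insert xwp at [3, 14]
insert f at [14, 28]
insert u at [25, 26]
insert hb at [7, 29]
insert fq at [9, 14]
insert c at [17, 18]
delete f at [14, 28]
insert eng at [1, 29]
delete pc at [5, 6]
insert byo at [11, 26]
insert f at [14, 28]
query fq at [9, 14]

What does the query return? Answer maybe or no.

Answer: maybe

Derivation:
Step 1: insert byo at [11, 26] -> counters=[0,0,0,0,0,0,0,0,0,0,0,1,0,0,0,0,0,0,0,0,0,0,0,0,0,0,1,0,0,0]
Step 2: insert o at [0, 12] -> counters=[1,0,0,0,0,0,0,0,0,0,0,1,1,0,0,0,0,0,0,0,0,0,0,0,0,0,1,0,0,0]
Step 3: insert eng at [1, 29] -> counters=[1,1,0,0,0,0,0,0,0,0,0,1,1,0,0,0,0,0,0,0,0,0,0,0,0,0,1,0,0,1]
Step 4: insert xv at [8, 27] -> counters=[1,1,0,0,0,0,0,0,1,0,0,1,1,0,0,0,0,0,0,0,0,0,0,0,0,0,1,1,0,1]
Step 5: insert ojb at [20, 21] -> counters=[1,1,0,0,0,0,0,0,1,0,0,1,1,0,0,0,0,0,0,0,1,1,0,0,0,0,1,1,0,1]
Step 6: insert pc at [5, 6] -> counters=[1,1,0,0,0,1,1,0,1,0,0,1,1,0,0,0,0,0,0,0,1,1,0,0,0,0,1,1,0,1]
Step 7: insert xwp at [3, 14] -> counters=[1,1,0,1,0,1,1,0,1,0,0,1,1,0,1,0,0,0,0,0,1,1,0,0,0,0,1,1,0,1]
Step 8: insert f at [14, 28] -> counters=[1,1,0,1,0,1,1,0,1,0,0,1,1,0,2,0,0,0,0,0,1,1,0,0,0,0,1,1,1,1]
Step 9: insert u at [25, 26] -> counters=[1,1,0,1,0,1,1,0,1,0,0,1,1,0,2,0,0,0,0,0,1,1,0,0,0,1,2,1,1,1]
Step 10: insert hb at [7, 29] -> counters=[1,1,0,1,0,1,1,1,1,0,0,1,1,0,2,0,0,0,0,0,1,1,0,0,0,1,2,1,1,2]
Step 11: insert fq at [9, 14] -> counters=[1,1,0,1,0,1,1,1,1,1,0,1,1,0,3,0,0,0,0,0,1,1,0,0,0,1,2,1,1,2]
Step 12: insert c at [17, 18] -> counters=[1,1,0,1,0,1,1,1,1,1,0,1,1,0,3,0,0,1,1,0,1,1,0,0,0,1,2,1,1,2]
Step 13: delete f at [14, 28] -> counters=[1,1,0,1,0,1,1,1,1,1,0,1,1,0,2,0,0,1,1,0,1,1,0,0,0,1,2,1,0,2]
Step 14: insert eng at [1, 29] -> counters=[1,2,0,1,0,1,1,1,1,1,0,1,1,0,2,0,0,1,1,0,1,1,0,0,0,1,2,1,0,3]
Step 15: delete pc at [5, 6] -> counters=[1,2,0,1,0,0,0,1,1,1,0,1,1,0,2,0,0,1,1,0,1,1,0,0,0,1,2,1,0,3]
Step 16: insert byo at [11, 26] -> counters=[1,2,0,1,0,0,0,1,1,1,0,2,1,0,2,0,0,1,1,0,1,1,0,0,0,1,3,1,0,3]
Step 17: insert f at [14, 28] -> counters=[1,2,0,1,0,0,0,1,1,1,0,2,1,0,3,0,0,1,1,0,1,1,0,0,0,1,3,1,1,3]
Query fq: check counters[9]=1 counters[14]=3 -> maybe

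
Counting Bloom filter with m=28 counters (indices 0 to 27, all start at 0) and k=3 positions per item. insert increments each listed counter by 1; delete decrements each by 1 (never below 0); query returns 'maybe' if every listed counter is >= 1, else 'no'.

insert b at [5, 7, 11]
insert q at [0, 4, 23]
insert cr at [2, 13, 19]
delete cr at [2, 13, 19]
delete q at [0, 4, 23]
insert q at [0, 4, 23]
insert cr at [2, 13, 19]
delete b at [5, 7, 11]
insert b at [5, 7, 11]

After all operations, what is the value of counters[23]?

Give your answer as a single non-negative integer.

Step 1: insert b at [5, 7, 11] -> counters=[0,0,0,0,0,1,0,1,0,0,0,1,0,0,0,0,0,0,0,0,0,0,0,0,0,0,0,0]
Step 2: insert q at [0, 4, 23] -> counters=[1,0,0,0,1,1,0,1,0,0,0,1,0,0,0,0,0,0,0,0,0,0,0,1,0,0,0,0]
Step 3: insert cr at [2, 13, 19] -> counters=[1,0,1,0,1,1,0,1,0,0,0,1,0,1,0,0,0,0,0,1,0,0,0,1,0,0,0,0]
Step 4: delete cr at [2, 13, 19] -> counters=[1,0,0,0,1,1,0,1,0,0,0,1,0,0,0,0,0,0,0,0,0,0,0,1,0,0,0,0]
Step 5: delete q at [0, 4, 23] -> counters=[0,0,0,0,0,1,0,1,0,0,0,1,0,0,0,0,0,0,0,0,0,0,0,0,0,0,0,0]
Step 6: insert q at [0, 4, 23] -> counters=[1,0,0,0,1,1,0,1,0,0,0,1,0,0,0,0,0,0,0,0,0,0,0,1,0,0,0,0]
Step 7: insert cr at [2, 13, 19] -> counters=[1,0,1,0,1,1,0,1,0,0,0,1,0,1,0,0,0,0,0,1,0,0,0,1,0,0,0,0]
Step 8: delete b at [5, 7, 11] -> counters=[1,0,1,0,1,0,0,0,0,0,0,0,0,1,0,0,0,0,0,1,0,0,0,1,0,0,0,0]
Step 9: insert b at [5, 7, 11] -> counters=[1,0,1,0,1,1,0,1,0,0,0,1,0,1,0,0,0,0,0,1,0,0,0,1,0,0,0,0]
Final counters=[1,0,1,0,1,1,0,1,0,0,0,1,0,1,0,0,0,0,0,1,0,0,0,1,0,0,0,0] -> counters[23]=1

Answer: 1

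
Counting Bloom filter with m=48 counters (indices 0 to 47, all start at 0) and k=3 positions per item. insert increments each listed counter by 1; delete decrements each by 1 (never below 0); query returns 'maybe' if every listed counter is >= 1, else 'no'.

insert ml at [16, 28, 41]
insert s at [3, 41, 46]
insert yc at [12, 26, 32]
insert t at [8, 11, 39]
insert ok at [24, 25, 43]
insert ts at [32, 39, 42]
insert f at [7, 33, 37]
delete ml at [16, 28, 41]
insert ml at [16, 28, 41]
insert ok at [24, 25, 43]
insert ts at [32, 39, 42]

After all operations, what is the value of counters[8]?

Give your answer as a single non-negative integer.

Step 1: insert ml at [16, 28, 41] -> counters=[0,0,0,0,0,0,0,0,0,0,0,0,0,0,0,0,1,0,0,0,0,0,0,0,0,0,0,0,1,0,0,0,0,0,0,0,0,0,0,0,0,1,0,0,0,0,0,0]
Step 2: insert s at [3, 41, 46] -> counters=[0,0,0,1,0,0,0,0,0,0,0,0,0,0,0,0,1,0,0,0,0,0,0,0,0,0,0,0,1,0,0,0,0,0,0,0,0,0,0,0,0,2,0,0,0,0,1,0]
Step 3: insert yc at [12, 26, 32] -> counters=[0,0,0,1,0,0,0,0,0,0,0,0,1,0,0,0,1,0,0,0,0,0,0,0,0,0,1,0,1,0,0,0,1,0,0,0,0,0,0,0,0,2,0,0,0,0,1,0]
Step 4: insert t at [8, 11, 39] -> counters=[0,0,0,1,0,0,0,0,1,0,0,1,1,0,0,0,1,0,0,0,0,0,0,0,0,0,1,0,1,0,0,0,1,0,0,0,0,0,0,1,0,2,0,0,0,0,1,0]
Step 5: insert ok at [24, 25, 43] -> counters=[0,0,0,1,0,0,0,0,1,0,0,1,1,0,0,0,1,0,0,0,0,0,0,0,1,1,1,0,1,0,0,0,1,0,0,0,0,0,0,1,0,2,0,1,0,0,1,0]
Step 6: insert ts at [32, 39, 42] -> counters=[0,0,0,1,0,0,0,0,1,0,0,1,1,0,0,0,1,0,0,0,0,0,0,0,1,1,1,0,1,0,0,0,2,0,0,0,0,0,0,2,0,2,1,1,0,0,1,0]
Step 7: insert f at [7, 33, 37] -> counters=[0,0,0,1,0,0,0,1,1,0,0,1,1,0,0,0,1,0,0,0,0,0,0,0,1,1,1,0,1,0,0,0,2,1,0,0,0,1,0,2,0,2,1,1,0,0,1,0]
Step 8: delete ml at [16, 28, 41] -> counters=[0,0,0,1,0,0,0,1,1,0,0,1,1,0,0,0,0,0,0,0,0,0,0,0,1,1,1,0,0,0,0,0,2,1,0,0,0,1,0,2,0,1,1,1,0,0,1,0]
Step 9: insert ml at [16, 28, 41] -> counters=[0,0,0,1,0,0,0,1,1,0,0,1,1,0,0,0,1,0,0,0,0,0,0,0,1,1,1,0,1,0,0,0,2,1,0,0,0,1,0,2,0,2,1,1,0,0,1,0]
Step 10: insert ok at [24, 25, 43] -> counters=[0,0,0,1,0,0,0,1,1,0,0,1,1,0,0,0,1,0,0,0,0,0,0,0,2,2,1,0,1,0,0,0,2,1,0,0,0,1,0,2,0,2,1,2,0,0,1,0]
Step 11: insert ts at [32, 39, 42] -> counters=[0,0,0,1,0,0,0,1,1,0,0,1,1,0,0,0,1,0,0,0,0,0,0,0,2,2,1,0,1,0,0,0,3,1,0,0,0,1,0,3,0,2,2,2,0,0,1,0]
Final counters=[0,0,0,1,0,0,0,1,1,0,0,1,1,0,0,0,1,0,0,0,0,0,0,0,2,2,1,0,1,0,0,0,3,1,0,0,0,1,0,3,0,2,2,2,0,0,1,0] -> counters[8]=1

Answer: 1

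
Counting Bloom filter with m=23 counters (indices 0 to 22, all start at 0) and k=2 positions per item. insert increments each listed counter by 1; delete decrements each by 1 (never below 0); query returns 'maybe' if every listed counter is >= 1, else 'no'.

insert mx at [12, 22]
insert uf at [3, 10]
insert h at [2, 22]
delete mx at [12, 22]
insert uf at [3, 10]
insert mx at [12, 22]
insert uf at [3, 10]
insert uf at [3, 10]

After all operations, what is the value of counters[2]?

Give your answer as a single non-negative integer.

Answer: 1

Derivation:
Step 1: insert mx at [12, 22] -> counters=[0,0,0,0,0,0,0,0,0,0,0,0,1,0,0,0,0,0,0,0,0,0,1]
Step 2: insert uf at [3, 10] -> counters=[0,0,0,1,0,0,0,0,0,0,1,0,1,0,0,0,0,0,0,0,0,0,1]
Step 3: insert h at [2, 22] -> counters=[0,0,1,1,0,0,0,0,0,0,1,0,1,0,0,0,0,0,0,0,0,0,2]
Step 4: delete mx at [12, 22] -> counters=[0,0,1,1,0,0,0,0,0,0,1,0,0,0,0,0,0,0,0,0,0,0,1]
Step 5: insert uf at [3, 10] -> counters=[0,0,1,2,0,0,0,0,0,0,2,0,0,0,0,0,0,0,0,0,0,0,1]
Step 6: insert mx at [12, 22] -> counters=[0,0,1,2,0,0,0,0,0,0,2,0,1,0,0,0,0,0,0,0,0,0,2]
Step 7: insert uf at [3, 10] -> counters=[0,0,1,3,0,0,0,0,0,0,3,0,1,0,0,0,0,0,0,0,0,0,2]
Step 8: insert uf at [3, 10] -> counters=[0,0,1,4,0,0,0,0,0,0,4,0,1,0,0,0,0,0,0,0,0,0,2]
Final counters=[0,0,1,4,0,0,0,0,0,0,4,0,1,0,0,0,0,0,0,0,0,0,2] -> counters[2]=1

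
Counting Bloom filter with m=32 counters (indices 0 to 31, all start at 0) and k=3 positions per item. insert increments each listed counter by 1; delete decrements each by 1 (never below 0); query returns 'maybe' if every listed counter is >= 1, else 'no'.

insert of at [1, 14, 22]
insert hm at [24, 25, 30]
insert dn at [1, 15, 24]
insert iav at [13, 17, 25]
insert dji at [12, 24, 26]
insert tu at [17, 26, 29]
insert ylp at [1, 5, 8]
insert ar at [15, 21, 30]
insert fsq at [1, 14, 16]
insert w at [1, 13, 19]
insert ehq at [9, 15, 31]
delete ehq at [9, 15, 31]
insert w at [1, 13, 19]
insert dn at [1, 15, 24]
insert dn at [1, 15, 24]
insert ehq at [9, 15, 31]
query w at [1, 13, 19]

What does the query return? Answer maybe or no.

Step 1: insert of at [1, 14, 22] -> counters=[0,1,0,0,0,0,0,0,0,0,0,0,0,0,1,0,0,0,0,0,0,0,1,0,0,0,0,0,0,0,0,0]
Step 2: insert hm at [24, 25, 30] -> counters=[0,1,0,0,0,0,0,0,0,0,0,0,0,0,1,0,0,0,0,0,0,0,1,0,1,1,0,0,0,0,1,0]
Step 3: insert dn at [1, 15, 24] -> counters=[0,2,0,0,0,0,0,0,0,0,0,0,0,0,1,1,0,0,0,0,0,0,1,0,2,1,0,0,0,0,1,0]
Step 4: insert iav at [13, 17, 25] -> counters=[0,2,0,0,0,0,0,0,0,0,0,0,0,1,1,1,0,1,0,0,0,0,1,0,2,2,0,0,0,0,1,0]
Step 5: insert dji at [12, 24, 26] -> counters=[0,2,0,0,0,0,0,0,0,0,0,0,1,1,1,1,0,1,0,0,0,0,1,0,3,2,1,0,0,0,1,0]
Step 6: insert tu at [17, 26, 29] -> counters=[0,2,0,0,0,0,0,0,0,0,0,0,1,1,1,1,0,2,0,0,0,0,1,0,3,2,2,0,0,1,1,0]
Step 7: insert ylp at [1, 5, 8] -> counters=[0,3,0,0,0,1,0,0,1,0,0,0,1,1,1,1,0,2,0,0,0,0,1,0,3,2,2,0,0,1,1,0]
Step 8: insert ar at [15, 21, 30] -> counters=[0,3,0,0,0,1,0,0,1,0,0,0,1,1,1,2,0,2,0,0,0,1,1,0,3,2,2,0,0,1,2,0]
Step 9: insert fsq at [1, 14, 16] -> counters=[0,4,0,0,0,1,0,0,1,0,0,0,1,1,2,2,1,2,0,0,0,1,1,0,3,2,2,0,0,1,2,0]
Step 10: insert w at [1, 13, 19] -> counters=[0,5,0,0,0,1,0,0,1,0,0,0,1,2,2,2,1,2,0,1,0,1,1,0,3,2,2,0,0,1,2,0]
Step 11: insert ehq at [9, 15, 31] -> counters=[0,5,0,0,0,1,0,0,1,1,0,0,1,2,2,3,1,2,0,1,0,1,1,0,3,2,2,0,0,1,2,1]
Step 12: delete ehq at [9, 15, 31] -> counters=[0,5,0,0,0,1,0,0,1,0,0,0,1,2,2,2,1,2,0,1,0,1,1,0,3,2,2,0,0,1,2,0]
Step 13: insert w at [1, 13, 19] -> counters=[0,6,0,0,0,1,0,0,1,0,0,0,1,3,2,2,1,2,0,2,0,1,1,0,3,2,2,0,0,1,2,0]
Step 14: insert dn at [1, 15, 24] -> counters=[0,7,0,0,0,1,0,0,1,0,0,0,1,3,2,3,1,2,0,2,0,1,1,0,4,2,2,0,0,1,2,0]
Step 15: insert dn at [1, 15, 24] -> counters=[0,8,0,0,0,1,0,0,1,0,0,0,1,3,2,4,1,2,0,2,0,1,1,0,5,2,2,0,0,1,2,0]
Step 16: insert ehq at [9, 15, 31] -> counters=[0,8,0,0,0,1,0,0,1,1,0,0,1,3,2,5,1,2,0,2,0,1,1,0,5,2,2,0,0,1,2,1]
Query w: check counters[1]=8 counters[13]=3 counters[19]=2 -> maybe

Answer: maybe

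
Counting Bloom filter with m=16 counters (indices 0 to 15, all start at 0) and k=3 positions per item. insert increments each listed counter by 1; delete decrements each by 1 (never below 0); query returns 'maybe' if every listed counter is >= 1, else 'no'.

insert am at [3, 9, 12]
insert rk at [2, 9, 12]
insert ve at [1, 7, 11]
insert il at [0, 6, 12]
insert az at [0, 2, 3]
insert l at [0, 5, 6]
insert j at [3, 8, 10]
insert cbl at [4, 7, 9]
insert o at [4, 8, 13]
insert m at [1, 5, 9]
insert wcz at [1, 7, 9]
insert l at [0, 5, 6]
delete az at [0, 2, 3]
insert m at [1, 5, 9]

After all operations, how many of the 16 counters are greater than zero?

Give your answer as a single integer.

Step 1: insert am at [3, 9, 12] -> counters=[0,0,0,1,0,0,0,0,0,1,0,0,1,0,0,0]
Step 2: insert rk at [2, 9, 12] -> counters=[0,0,1,1,0,0,0,0,0,2,0,0,2,0,0,0]
Step 3: insert ve at [1, 7, 11] -> counters=[0,1,1,1,0,0,0,1,0,2,0,1,2,0,0,0]
Step 4: insert il at [0, 6, 12] -> counters=[1,1,1,1,0,0,1,1,0,2,0,1,3,0,0,0]
Step 5: insert az at [0, 2, 3] -> counters=[2,1,2,2,0,0,1,1,0,2,0,1,3,0,0,0]
Step 6: insert l at [0, 5, 6] -> counters=[3,1,2,2,0,1,2,1,0,2,0,1,3,0,0,0]
Step 7: insert j at [3, 8, 10] -> counters=[3,1,2,3,0,1,2,1,1,2,1,1,3,0,0,0]
Step 8: insert cbl at [4, 7, 9] -> counters=[3,1,2,3,1,1,2,2,1,3,1,1,3,0,0,0]
Step 9: insert o at [4, 8, 13] -> counters=[3,1,2,3,2,1,2,2,2,3,1,1,3,1,0,0]
Step 10: insert m at [1, 5, 9] -> counters=[3,2,2,3,2,2,2,2,2,4,1,1,3,1,0,0]
Step 11: insert wcz at [1, 7, 9] -> counters=[3,3,2,3,2,2,2,3,2,5,1,1,3,1,0,0]
Step 12: insert l at [0, 5, 6] -> counters=[4,3,2,3,2,3,3,3,2,5,1,1,3,1,0,0]
Step 13: delete az at [0, 2, 3] -> counters=[3,3,1,2,2,3,3,3,2,5,1,1,3,1,0,0]
Step 14: insert m at [1, 5, 9] -> counters=[3,4,1,2,2,4,3,3,2,6,1,1,3,1,0,0]
Final counters=[3,4,1,2,2,4,3,3,2,6,1,1,3,1,0,0] -> 14 nonzero

Answer: 14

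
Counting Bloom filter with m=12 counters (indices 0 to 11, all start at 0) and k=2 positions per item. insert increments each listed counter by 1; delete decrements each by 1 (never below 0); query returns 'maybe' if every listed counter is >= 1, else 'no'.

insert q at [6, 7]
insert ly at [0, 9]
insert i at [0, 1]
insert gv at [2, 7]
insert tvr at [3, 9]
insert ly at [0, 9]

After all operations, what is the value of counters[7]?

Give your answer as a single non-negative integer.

Answer: 2

Derivation:
Step 1: insert q at [6, 7] -> counters=[0,0,0,0,0,0,1,1,0,0,0,0]
Step 2: insert ly at [0, 9] -> counters=[1,0,0,0,0,0,1,1,0,1,0,0]
Step 3: insert i at [0, 1] -> counters=[2,1,0,0,0,0,1,1,0,1,0,0]
Step 4: insert gv at [2, 7] -> counters=[2,1,1,0,0,0,1,2,0,1,0,0]
Step 5: insert tvr at [3, 9] -> counters=[2,1,1,1,0,0,1,2,0,2,0,0]
Step 6: insert ly at [0, 9] -> counters=[3,1,1,1,0,0,1,2,0,3,0,0]
Final counters=[3,1,1,1,0,0,1,2,0,3,0,0] -> counters[7]=2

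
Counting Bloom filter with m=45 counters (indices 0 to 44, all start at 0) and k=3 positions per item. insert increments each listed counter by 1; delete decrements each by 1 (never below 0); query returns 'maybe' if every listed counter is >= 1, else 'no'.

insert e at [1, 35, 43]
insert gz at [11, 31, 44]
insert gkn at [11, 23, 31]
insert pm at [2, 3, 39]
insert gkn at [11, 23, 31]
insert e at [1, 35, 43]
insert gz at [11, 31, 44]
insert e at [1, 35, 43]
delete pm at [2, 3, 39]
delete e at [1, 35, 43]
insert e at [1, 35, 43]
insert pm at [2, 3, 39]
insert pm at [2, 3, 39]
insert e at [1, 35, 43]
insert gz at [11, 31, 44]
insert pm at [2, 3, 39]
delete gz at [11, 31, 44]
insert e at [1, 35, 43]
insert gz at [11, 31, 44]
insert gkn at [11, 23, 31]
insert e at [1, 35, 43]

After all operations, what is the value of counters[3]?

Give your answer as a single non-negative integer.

Answer: 3

Derivation:
Step 1: insert e at [1, 35, 43] -> counters=[0,1,0,0,0,0,0,0,0,0,0,0,0,0,0,0,0,0,0,0,0,0,0,0,0,0,0,0,0,0,0,0,0,0,0,1,0,0,0,0,0,0,0,1,0]
Step 2: insert gz at [11, 31, 44] -> counters=[0,1,0,0,0,0,0,0,0,0,0,1,0,0,0,0,0,0,0,0,0,0,0,0,0,0,0,0,0,0,0,1,0,0,0,1,0,0,0,0,0,0,0,1,1]
Step 3: insert gkn at [11, 23, 31] -> counters=[0,1,0,0,0,0,0,0,0,0,0,2,0,0,0,0,0,0,0,0,0,0,0,1,0,0,0,0,0,0,0,2,0,0,0,1,0,0,0,0,0,0,0,1,1]
Step 4: insert pm at [2, 3, 39] -> counters=[0,1,1,1,0,0,0,0,0,0,0,2,0,0,0,0,0,0,0,0,0,0,0,1,0,0,0,0,0,0,0,2,0,0,0,1,0,0,0,1,0,0,0,1,1]
Step 5: insert gkn at [11, 23, 31] -> counters=[0,1,1,1,0,0,0,0,0,0,0,3,0,0,0,0,0,0,0,0,0,0,0,2,0,0,0,0,0,0,0,3,0,0,0,1,0,0,0,1,0,0,0,1,1]
Step 6: insert e at [1, 35, 43] -> counters=[0,2,1,1,0,0,0,0,0,0,0,3,0,0,0,0,0,0,0,0,0,0,0,2,0,0,0,0,0,0,0,3,0,0,0,2,0,0,0,1,0,0,0,2,1]
Step 7: insert gz at [11, 31, 44] -> counters=[0,2,1,1,0,0,0,0,0,0,0,4,0,0,0,0,0,0,0,0,0,0,0,2,0,0,0,0,0,0,0,4,0,0,0,2,0,0,0,1,0,0,0,2,2]
Step 8: insert e at [1, 35, 43] -> counters=[0,3,1,1,0,0,0,0,0,0,0,4,0,0,0,0,0,0,0,0,0,0,0,2,0,0,0,0,0,0,0,4,0,0,0,3,0,0,0,1,0,0,0,3,2]
Step 9: delete pm at [2, 3, 39] -> counters=[0,3,0,0,0,0,0,0,0,0,0,4,0,0,0,0,0,0,0,0,0,0,0,2,0,0,0,0,0,0,0,4,0,0,0,3,0,0,0,0,0,0,0,3,2]
Step 10: delete e at [1, 35, 43] -> counters=[0,2,0,0,0,0,0,0,0,0,0,4,0,0,0,0,0,0,0,0,0,0,0,2,0,0,0,0,0,0,0,4,0,0,0,2,0,0,0,0,0,0,0,2,2]
Step 11: insert e at [1, 35, 43] -> counters=[0,3,0,0,0,0,0,0,0,0,0,4,0,0,0,0,0,0,0,0,0,0,0,2,0,0,0,0,0,0,0,4,0,0,0,3,0,0,0,0,0,0,0,3,2]
Step 12: insert pm at [2, 3, 39] -> counters=[0,3,1,1,0,0,0,0,0,0,0,4,0,0,0,0,0,0,0,0,0,0,0,2,0,0,0,0,0,0,0,4,0,0,0,3,0,0,0,1,0,0,0,3,2]
Step 13: insert pm at [2, 3, 39] -> counters=[0,3,2,2,0,0,0,0,0,0,0,4,0,0,0,0,0,0,0,0,0,0,0,2,0,0,0,0,0,0,0,4,0,0,0,3,0,0,0,2,0,0,0,3,2]
Step 14: insert e at [1, 35, 43] -> counters=[0,4,2,2,0,0,0,0,0,0,0,4,0,0,0,0,0,0,0,0,0,0,0,2,0,0,0,0,0,0,0,4,0,0,0,4,0,0,0,2,0,0,0,4,2]
Step 15: insert gz at [11, 31, 44] -> counters=[0,4,2,2,0,0,0,0,0,0,0,5,0,0,0,0,0,0,0,0,0,0,0,2,0,0,0,0,0,0,0,5,0,0,0,4,0,0,0,2,0,0,0,4,3]
Step 16: insert pm at [2, 3, 39] -> counters=[0,4,3,3,0,0,0,0,0,0,0,5,0,0,0,0,0,0,0,0,0,0,0,2,0,0,0,0,0,0,0,5,0,0,0,4,0,0,0,3,0,0,0,4,3]
Step 17: delete gz at [11, 31, 44] -> counters=[0,4,3,3,0,0,0,0,0,0,0,4,0,0,0,0,0,0,0,0,0,0,0,2,0,0,0,0,0,0,0,4,0,0,0,4,0,0,0,3,0,0,0,4,2]
Step 18: insert e at [1, 35, 43] -> counters=[0,5,3,3,0,0,0,0,0,0,0,4,0,0,0,0,0,0,0,0,0,0,0,2,0,0,0,0,0,0,0,4,0,0,0,5,0,0,0,3,0,0,0,5,2]
Step 19: insert gz at [11, 31, 44] -> counters=[0,5,3,3,0,0,0,0,0,0,0,5,0,0,0,0,0,0,0,0,0,0,0,2,0,0,0,0,0,0,0,5,0,0,0,5,0,0,0,3,0,0,0,5,3]
Step 20: insert gkn at [11, 23, 31] -> counters=[0,5,3,3,0,0,0,0,0,0,0,6,0,0,0,0,0,0,0,0,0,0,0,3,0,0,0,0,0,0,0,6,0,0,0,5,0,0,0,3,0,0,0,5,3]
Step 21: insert e at [1, 35, 43] -> counters=[0,6,3,3,0,0,0,0,0,0,0,6,0,0,0,0,0,0,0,0,0,0,0,3,0,0,0,0,0,0,0,6,0,0,0,6,0,0,0,3,0,0,0,6,3]
Final counters=[0,6,3,3,0,0,0,0,0,0,0,6,0,0,0,0,0,0,0,0,0,0,0,3,0,0,0,0,0,0,0,6,0,0,0,6,0,0,0,3,0,0,0,6,3] -> counters[3]=3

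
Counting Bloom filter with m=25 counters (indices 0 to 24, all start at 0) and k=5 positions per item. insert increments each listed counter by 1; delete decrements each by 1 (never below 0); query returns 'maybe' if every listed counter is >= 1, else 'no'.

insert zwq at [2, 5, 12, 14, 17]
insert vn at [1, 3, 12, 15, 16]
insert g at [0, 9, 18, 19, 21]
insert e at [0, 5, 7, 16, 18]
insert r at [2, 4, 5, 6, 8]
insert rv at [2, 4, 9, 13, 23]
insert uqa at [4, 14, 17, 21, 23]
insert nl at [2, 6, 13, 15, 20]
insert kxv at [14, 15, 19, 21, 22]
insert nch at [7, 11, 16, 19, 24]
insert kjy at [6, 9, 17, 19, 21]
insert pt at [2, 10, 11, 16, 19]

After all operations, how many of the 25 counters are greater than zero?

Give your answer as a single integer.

Step 1: insert zwq at [2, 5, 12, 14, 17] -> counters=[0,0,1,0,0,1,0,0,0,0,0,0,1,0,1,0,0,1,0,0,0,0,0,0,0]
Step 2: insert vn at [1, 3, 12, 15, 16] -> counters=[0,1,1,1,0,1,0,0,0,0,0,0,2,0,1,1,1,1,0,0,0,0,0,0,0]
Step 3: insert g at [0, 9, 18, 19, 21] -> counters=[1,1,1,1,0,1,0,0,0,1,0,0,2,0,1,1,1,1,1,1,0,1,0,0,0]
Step 4: insert e at [0, 5, 7, 16, 18] -> counters=[2,1,1,1,0,2,0,1,0,1,0,0,2,0,1,1,2,1,2,1,0,1,0,0,0]
Step 5: insert r at [2, 4, 5, 6, 8] -> counters=[2,1,2,1,1,3,1,1,1,1,0,0,2,0,1,1,2,1,2,1,0,1,0,0,0]
Step 6: insert rv at [2, 4, 9, 13, 23] -> counters=[2,1,3,1,2,3,1,1,1,2,0,0,2,1,1,1,2,1,2,1,0,1,0,1,0]
Step 7: insert uqa at [4, 14, 17, 21, 23] -> counters=[2,1,3,1,3,3,1,1,1,2,0,0,2,1,2,1,2,2,2,1,0,2,0,2,0]
Step 8: insert nl at [2, 6, 13, 15, 20] -> counters=[2,1,4,1,3,3,2,1,1,2,0,0,2,2,2,2,2,2,2,1,1,2,0,2,0]
Step 9: insert kxv at [14, 15, 19, 21, 22] -> counters=[2,1,4,1,3,3,2,1,1,2,0,0,2,2,3,3,2,2,2,2,1,3,1,2,0]
Step 10: insert nch at [7, 11, 16, 19, 24] -> counters=[2,1,4,1,3,3,2,2,1,2,0,1,2,2,3,3,3,2,2,3,1,3,1,2,1]
Step 11: insert kjy at [6, 9, 17, 19, 21] -> counters=[2,1,4,1,3,3,3,2,1,3,0,1,2,2,3,3,3,3,2,4,1,4,1,2,1]
Step 12: insert pt at [2, 10, 11, 16, 19] -> counters=[2,1,5,1,3,3,3,2,1,3,1,2,2,2,3,3,4,3,2,5,1,4,1,2,1]
Final counters=[2,1,5,1,3,3,3,2,1,3,1,2,2,2,3,3,4,3,2,5,1,4,1,2,1] -> 25 nonzero

Answer: 25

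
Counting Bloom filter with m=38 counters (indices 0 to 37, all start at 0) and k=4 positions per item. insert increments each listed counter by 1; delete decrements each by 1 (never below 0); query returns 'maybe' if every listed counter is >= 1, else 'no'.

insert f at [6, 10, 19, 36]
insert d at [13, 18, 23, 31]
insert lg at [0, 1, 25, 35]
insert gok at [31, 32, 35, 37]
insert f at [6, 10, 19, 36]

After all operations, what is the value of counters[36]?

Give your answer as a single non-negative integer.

Answer: 2

Derivation:
Step 1: insert f at [6, 10, 19, 36] -> counters=[0,0,0,0,0,0,1,0,0,0,1,0,0,0,0,0,0,0,0,1,0,0,0,0,0,0,0,0,0,0,0,0,0,0,0,0,1,0]
Step 2: insert d at [13, 18, 23, 31] -> counters=[0,0,0,0,0,0,1,0,0,0,1,0,0,1,0,0,0,0,1,1,0,0,0,1,0,0,0,0,0,0,0,1,0,0,0,0,1,0]
Step 3: insert lg at [0, 1, 25, 35] -> counters=[1,1,0,0,0,0,1,0,0,0,1,0,0,1,0,0,0,0,1,1,0,0,0,1,0,1,0,0,0,0,0,1,0,0,0,1,1,0]
Step 4: insert gok at [31, 32, 35, 37] -> counters=[1,1,0,0,0,0,1,0,0,0,1,0,0,1,0,0,0,0,1,1,0,0,0,1,0,1,0,0,0,0,0,2,1,0,0,2,1,1]
Step 5: insert f at [6, 10, 19, 36] -> counters=[1,1,0,0,0,0,2,0,0,0,2,0,0,1,0,0,0,0,1,2,0,0,0,1,0,1,0,0,0,0,0,2,1,0,0,2,2,1]
Final counters=[1,1,0,0,0,0,2,0,0,0,2,0,0,1,0,0,0,0,1,2,0,0,0,1,0,1,0,0,0,0,0,2,1,0,0,2,2,1] -> counters[36]=2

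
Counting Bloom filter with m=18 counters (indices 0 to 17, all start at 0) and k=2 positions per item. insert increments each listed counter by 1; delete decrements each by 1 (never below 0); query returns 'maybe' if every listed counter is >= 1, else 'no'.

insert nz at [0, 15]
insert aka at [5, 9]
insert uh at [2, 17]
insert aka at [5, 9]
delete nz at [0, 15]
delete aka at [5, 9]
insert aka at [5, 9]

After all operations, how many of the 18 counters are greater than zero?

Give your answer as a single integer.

Answer: 4

Derivation:
Step 1: insert nz at [0, 15] -> counters=[1,0,0,0,0,0,0,0,0,0,0,0,0,0,0,1,0,0]
Step 2: insert aka at [5, 9] -> counters=[1,0,0,0,0,1,0,0,0,1,0,0,0,0,0,1,0,0]
Step 3: insert uh at [2, 17] -> counters=[1,0,1,0,0,1,0,0,0,1,0,0,0,0,0,1,0,1]
Step 4: insert aka at [5, 9] -> counters=[1,0,1,0,0,2,0,0,0,2,0,0,0,0,0,1,0,1]
Step 5: delete nz at [0, 15] -> counters=[0,0,1,0,0,2,0,0,0,2,0,0,0,0,0,0,0,1]
Step 6: delete aka at [5, 9] -> counters=[0,0,1,0,0,1,0,0,0,1,0,0,0,0,0,0,0,1]
Step 7: insert aka at [5, 9] -> counters=[0,0,1,0,0,2,0,0,0,2,0,0,0,0,0,0,0,1]
Final counters=[0,0,1,0,0,2,0,0,0,2,0,0,0,0,0,0,0,1] -> 4 nonzero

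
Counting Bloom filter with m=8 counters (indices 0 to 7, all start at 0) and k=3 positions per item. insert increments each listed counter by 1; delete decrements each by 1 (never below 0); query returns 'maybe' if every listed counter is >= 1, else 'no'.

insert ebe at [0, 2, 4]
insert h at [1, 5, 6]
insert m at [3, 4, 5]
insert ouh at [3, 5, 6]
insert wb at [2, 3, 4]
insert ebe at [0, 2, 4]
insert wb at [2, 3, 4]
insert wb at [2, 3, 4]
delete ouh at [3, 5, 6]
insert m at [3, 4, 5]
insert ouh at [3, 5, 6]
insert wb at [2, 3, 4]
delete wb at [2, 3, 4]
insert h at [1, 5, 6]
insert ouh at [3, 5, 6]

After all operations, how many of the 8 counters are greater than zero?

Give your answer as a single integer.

Step 1: insert ebe at [0, 2, 4] -> counters=[1,0,1,0,1,0,0,0]
Step 2: insert h at [1, 5, 6] -> counters=[1,1,1,0,1,1,1,0]
Step 3: insert m at [3, 4, 5] -> counters=[1,1,1,1,2,2,1,0]
Step 4: insert ouh at [3, 5, 6] -> counters=[1,1,1,2,2,3,2,0]
Step 5: insert wb at [2, 3, 4] -> counters=[1,1,2,3,3,3,2,0]
Step 6: insert ebe at [0, 2, 4] -> counters=[2,1,3,3,4,3,2,0]
Step 7: insert wb at [2, 3, 4] -> counters=[2,1,4,4,5,3,2,0]
Step 8: insert wb at [2, 3, 4] -> counters=[2,1,5,5,6,3,2,0]
Step 9: delete ouh at [3, 5, 6] -> counters=[2,1,5,4,6,2,1,0]
Step 10: insert m at [3, 4, 5] -> counters=[2,1,5,5,7,3,1,0]
Step 11: insert ouh at [3, 5, 6] -> counters=[2,1,5,6,7,4,2,0]
Step 12: insert wb at [2, 3, 4] -> counters=[2,1,6,7,8,4,2,0]
Step 13: delete wb at [2, 3, 4] -> counters=[2,1,5,6,7,4,2,0]
Step 14: insert h at [1, 5, 6] -> counters=[2,2,5,6,7,5,3,0]
Step 15: insert ouh at [3, 5, 6] -> counters=[2,2,5,7,7,6,4,0]
Final counters=[2,2,5,7,7,6,4,0] -> 7 nonzero

Answer: 7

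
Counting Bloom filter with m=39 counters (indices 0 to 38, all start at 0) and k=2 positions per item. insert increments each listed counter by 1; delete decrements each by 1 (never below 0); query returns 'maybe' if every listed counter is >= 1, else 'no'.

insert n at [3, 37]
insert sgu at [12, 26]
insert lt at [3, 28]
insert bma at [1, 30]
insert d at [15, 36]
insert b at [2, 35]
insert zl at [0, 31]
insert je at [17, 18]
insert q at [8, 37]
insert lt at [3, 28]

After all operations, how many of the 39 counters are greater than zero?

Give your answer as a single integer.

Step 1: insert n at [3, 37] -> counters=[0,0,0,1,0,0,0,0,0,0,0,0,0,0,0,0,0,0,0,0,0,0,0,0,0,0,0,0,0,0,0,0,0,0,0,0,0,1,0]
Step 2: insert sgu at [12, 26] -> counters=[0,0,0,1,0,0,0,0,0,0,0,0,1,0,0,0,0,0,0,0,0,0,0,0,0,0,1,0,0,0,0,0,0,0,0,0,0,1,0]
Step 3: insert lt at [3, 28] -> counters=[0,0,0,2,0,0,0,0,0,0,0,0,1,0,0,0,0,0,0,0,0,0,0,0,0,0,1,0,1,0,0,0,0,0,0,0,0,1,0]
Step 4: insert bma at [1, 30] -> counters=[0,1,0,2,0,0,0,0,0,0,0,0,1,0,0,0,0,0,0,0,0,0,0,0,0,0,1,0,1,0,1,0,0,0,0,0,0,1,0]
Step 5: insert d at [15, 36] -> counters=[0,1,0,2,0,0,0,0,0,0,0,0,1,0,0,1,0,0,0,0,0,0,0,0,0,0,1,0,1,0,1,0,0,0,0,0,1,1,0]
Step 6: insert b at [2, 35] -> counters=[0,1,1,2,0,0,0,0,0,0,0,0,1,0,0,1,0,0,0,0,0,0,0,0,0,0,1,0,1,0,1,0,0,0,0,1,1,1,0]
Step 7: insert zl at [0, 31] -> counters=[1,1,1,2,0,0,0,0,0,0,0,0,1,0,0,1,0,0,0,0,0,0,0,0,0,0,1,0,1,0,1,1,0,0,0,1,1,1,0]
Step 8: insert je at [17, 18] -> counters=[1,1,1,2,0,0,0,0,0,0,0,0,1,0,0,1,0,1,1,0,0,0,0,0,0,0,1,0,1,0,1,1,0,0,0,1,1,1,0]
Step 9: insert q at [8, 37] -> counters=[1,1,1,2,0,0,0,0,1,0,0,0,1,0,0,1,0,1,1,0,0,0,0,0,0,0,1,0,1,0,1,1,0,0,0,1,1,2,0]
Step 10: insert lt at [3, 28] -> counters=[1,1,1,3,0,0,0,0,1,0,0,0,1,0,0,1,0,1,1,0,0,0,0,0,0,0,1,0,2,0,1,1,0,0,0,1,1,2,0]
Final counters=[1,1,1,3,0,0,0,0,1,0,0,0,1,0,0,1,0,1,1,0,0,0,0,0,0,0,1,0,2,0,1,1,0,0,0,1,1,2,0] -> 16 nonzero

Answer: 16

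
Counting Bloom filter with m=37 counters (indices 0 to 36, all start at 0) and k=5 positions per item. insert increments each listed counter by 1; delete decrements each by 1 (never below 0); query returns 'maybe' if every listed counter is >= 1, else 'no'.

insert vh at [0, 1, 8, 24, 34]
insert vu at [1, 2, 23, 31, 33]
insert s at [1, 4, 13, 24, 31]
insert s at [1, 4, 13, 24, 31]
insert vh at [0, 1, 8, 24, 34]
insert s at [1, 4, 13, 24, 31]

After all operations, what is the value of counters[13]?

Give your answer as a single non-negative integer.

Answer: 3

Derivation:
Step 1: insert vh at [0, 1, 8, 24, 34] -> counters=[1,1,0,0,0,0,0,0,1,0,0,0,0,0,0,0,0,0,0,0,0,0,0,0,1,0,0,0,0,0,0,0,0,0,1,0,0]
Step 2: insert vu at [1, 2, 23, 31, 33] -> counters=[1,2,1,0,0,0,0,0,1,0,0,0,0,0,0,0,0,0,0,0,0,0,0,1,1,0,0,0,0,0,0,1,0,1,1,0,0]
Step 3: insert s at [1, 4, 13, 24, 31] -> counters=[1,3,1,0,1,0,0,0,1,0,0,0,0,1,0,0,0,0,0,0,0,0,0,1,2,0,0,0,0,0,0,2,0,1,1,0,0]
Step 4: insert s at [1, 4, 13, 24, 31] -> counters=[1,4,1,0,2,0,0,0,1,0,0,0,0,2,0,0,0,0,0,0,0,0,0,1,3,0,0,0,0,0,0,3,0,1,1,0,0]
Step 5: insert vh at [0, 1, 8, 24, 34] -> counters=[2,5,1,0,2,0,0,0,2,0,0,0,0,2,0,0,0,0,0,0,0,0,0,1,4,0,0,0,0,0,0,3,0,1,2,0,0]
Step 6: insert s at [1, 4, 13, 24, 31] -> counters=[2,6,1,0,3,0,0,0,2,0,0,0,0,3,0,0,0,0,0,0,0,0,0,1,5,0,0,0,0,0,0,4,0,1,2,0,0]
Final counters=[2,6,1,0,3,0,0,0,2,0,0,0,0,3,0,0,0,0,0,0,0,0,0,1,5,0,0,0,0,0,0,4,0,1,2,0,0] -> counters[13]=3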